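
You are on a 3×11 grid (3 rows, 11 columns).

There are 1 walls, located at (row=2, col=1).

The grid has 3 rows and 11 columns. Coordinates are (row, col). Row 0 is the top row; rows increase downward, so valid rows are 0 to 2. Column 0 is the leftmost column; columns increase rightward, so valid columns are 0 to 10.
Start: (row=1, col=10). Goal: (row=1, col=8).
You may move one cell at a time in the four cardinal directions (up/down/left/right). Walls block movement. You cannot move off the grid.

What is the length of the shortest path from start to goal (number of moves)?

BFS from (row=1, col=10) until reaching (row=1, col=8):
  Distance 0: (row=1, col=10)
  Distance 1: (row=0, col=10), (row=1, col=9), (row=2, col=10)
  Distance 2: (row=0, col=9), (row=1, col=8), (row=2, col=9)  <- goal reached here
One shortest path (2 moves): (row=1, col=10) -> (row=1, col=9) -> (row=1, col=8)

Answer: Shortest path length: 2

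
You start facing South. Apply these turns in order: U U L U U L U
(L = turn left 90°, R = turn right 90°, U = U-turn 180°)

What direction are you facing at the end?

Answer: Final heading: South

Derivation:
Start: South
  U (U-turn (180°)) -> North
  U (U-turn (180°)) -> South
  L (left (90° counter-clockwise)) -> East
  U (U-turn (180°)) -> West
  U (U-turn (180°)) -> East
  L (left (90° counter-clockwise)) -> North
  U (U-turn (180°)) -> South
Final: South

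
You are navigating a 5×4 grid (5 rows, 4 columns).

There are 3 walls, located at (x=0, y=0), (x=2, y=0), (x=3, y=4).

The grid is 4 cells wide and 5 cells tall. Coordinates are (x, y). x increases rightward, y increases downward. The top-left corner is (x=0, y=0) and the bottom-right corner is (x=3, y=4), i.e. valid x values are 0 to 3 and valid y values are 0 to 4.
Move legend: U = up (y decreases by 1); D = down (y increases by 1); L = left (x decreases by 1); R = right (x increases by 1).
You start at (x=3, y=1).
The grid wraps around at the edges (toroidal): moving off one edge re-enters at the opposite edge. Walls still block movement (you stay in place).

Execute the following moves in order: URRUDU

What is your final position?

Answer: Final position: (x=3, y=0)

Derivation:
Start: (x=3, y=1)
  U (up): (x=3, y=1) -> (x=3, y=0)
  R (right): blocked, stay at (x=3, y=0)
  R (right): blocked, stay at (x=3, y=0)
  U (up): blocked, stay at (x=3, y=0)
  D (down): (x=3, y=0) -> (x=3, y=1)
  U (up): (x=3, y=1) -> (x=3, y=0)
Final: (x=3, y=0)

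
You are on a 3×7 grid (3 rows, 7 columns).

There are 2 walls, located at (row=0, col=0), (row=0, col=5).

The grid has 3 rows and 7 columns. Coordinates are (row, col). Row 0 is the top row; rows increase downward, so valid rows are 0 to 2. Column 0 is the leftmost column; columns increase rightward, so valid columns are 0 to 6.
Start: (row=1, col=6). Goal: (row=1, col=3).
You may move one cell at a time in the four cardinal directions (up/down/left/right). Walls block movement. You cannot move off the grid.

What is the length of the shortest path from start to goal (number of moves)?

Answer: Shortest path length: 3

Derivation:
BFS from (row=1, col=6) until reaching (row=1, col=3):
  Distance 0: (row=1, col=6)
  Distance 1: (row=0, col=6), (row=1, col=5), (row=2, col=6)
  Distance 2: (row=1, col=4), (row=2, col=5)
  Distance 3: (row=0, col=4), (row=1, col=3), (row=2, col=4)  <- goal reached here
One shortest path (3 moves): (row=1, col=6) -> (row=1, col=5) -> (row=1, col=4) -> (row=1, col=3)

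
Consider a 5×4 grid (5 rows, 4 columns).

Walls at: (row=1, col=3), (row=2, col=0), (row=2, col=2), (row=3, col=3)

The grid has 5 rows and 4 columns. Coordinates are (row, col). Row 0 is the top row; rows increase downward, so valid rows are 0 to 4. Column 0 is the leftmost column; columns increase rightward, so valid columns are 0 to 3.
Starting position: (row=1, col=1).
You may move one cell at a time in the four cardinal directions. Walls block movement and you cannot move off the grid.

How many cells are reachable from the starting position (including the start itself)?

Answer: Reachable cells: 15

Derivation:
BFS flood-fill from (row=1, col=1):
  Distance 0: (row=1, col=1)
  Distance 1: (row=0, col=1), (row=1, col=0), (row=1, col=2), (row=2, col=1)
  Distance 2: (row=0, col=0), (row=0, col=2), (row=3, col=1)
  Distance 3: (row=0, col=3), (row=3, col=0), (row=3, col=2), (row=4, col=1)
  Distance 4: (row=4, col=0), (row=4, col=2)
  Distance 5: (row=4, col=3)
Total reachable: 15 (grid has 16 open cells total)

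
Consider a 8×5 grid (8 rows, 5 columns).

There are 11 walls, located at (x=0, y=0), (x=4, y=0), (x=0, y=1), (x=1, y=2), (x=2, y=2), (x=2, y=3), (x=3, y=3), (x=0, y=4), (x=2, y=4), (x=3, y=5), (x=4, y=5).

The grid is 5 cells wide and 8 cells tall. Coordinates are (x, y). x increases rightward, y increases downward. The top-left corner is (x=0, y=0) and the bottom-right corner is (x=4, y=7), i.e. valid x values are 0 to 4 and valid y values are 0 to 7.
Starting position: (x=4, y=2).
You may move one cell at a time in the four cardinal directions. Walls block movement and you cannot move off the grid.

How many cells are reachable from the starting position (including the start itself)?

BFS flood-fill from (x=4, y=2):
  Distance 0: (x=4, y=2)
  Distance 1: (x=4, y=1), (x=3, y=2), (x=4, y=3)
  Distance 2: (x=3, y=1), (x=4, y=4)
  Distance 3: (x=3, y=0), (x=2, y=1), (x=3, y=4)
  Distance 4: (x=2, y=0), (x=1, y=1)
  Distance 5: (x=1, y=0)
Total reachable: 12 (grid has 29 open cells total)

Answer: Reachable cells: 12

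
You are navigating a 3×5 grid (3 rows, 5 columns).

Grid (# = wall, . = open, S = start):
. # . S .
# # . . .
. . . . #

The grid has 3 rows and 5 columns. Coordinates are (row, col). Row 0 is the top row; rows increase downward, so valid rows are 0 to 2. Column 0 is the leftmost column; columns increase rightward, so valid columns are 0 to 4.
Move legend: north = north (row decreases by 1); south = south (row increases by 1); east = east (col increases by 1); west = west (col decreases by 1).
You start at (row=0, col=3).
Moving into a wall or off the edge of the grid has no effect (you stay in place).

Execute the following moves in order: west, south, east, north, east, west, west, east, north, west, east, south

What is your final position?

Start: (row=0, col=3)
  west (west): (row=0, col=3) -> (row=0, col=2)
  south (south): (row=0, col=2) -> (row=1, col=2)
  east (east): (row=1, col=2) -> (row=1, col=3)
  north (north): (row=1, col=3) -> (row=0, col=3)
  east (east): (row=0, col=3) -> (row=0, col=4)
  west (west): (row=0, col=4) -> (row=0, col=3)
  west (west): (row=0, col=3) -> (row=0, col=2)
  east (east): (row=0, col=2) -> (row=0, col=3)
  north (north): blocked, stay at (row=0, col=3)
  west (west): (row=0, col=3) -> (row=0, col=2)
  east (east): (row=0, col=2) -> (row=0, col=3)
  south (south): (row=0, col=3) -> (row=1, col=3)
Final: (row=1, col=3)

Answer: Final position: (row=1, col=3)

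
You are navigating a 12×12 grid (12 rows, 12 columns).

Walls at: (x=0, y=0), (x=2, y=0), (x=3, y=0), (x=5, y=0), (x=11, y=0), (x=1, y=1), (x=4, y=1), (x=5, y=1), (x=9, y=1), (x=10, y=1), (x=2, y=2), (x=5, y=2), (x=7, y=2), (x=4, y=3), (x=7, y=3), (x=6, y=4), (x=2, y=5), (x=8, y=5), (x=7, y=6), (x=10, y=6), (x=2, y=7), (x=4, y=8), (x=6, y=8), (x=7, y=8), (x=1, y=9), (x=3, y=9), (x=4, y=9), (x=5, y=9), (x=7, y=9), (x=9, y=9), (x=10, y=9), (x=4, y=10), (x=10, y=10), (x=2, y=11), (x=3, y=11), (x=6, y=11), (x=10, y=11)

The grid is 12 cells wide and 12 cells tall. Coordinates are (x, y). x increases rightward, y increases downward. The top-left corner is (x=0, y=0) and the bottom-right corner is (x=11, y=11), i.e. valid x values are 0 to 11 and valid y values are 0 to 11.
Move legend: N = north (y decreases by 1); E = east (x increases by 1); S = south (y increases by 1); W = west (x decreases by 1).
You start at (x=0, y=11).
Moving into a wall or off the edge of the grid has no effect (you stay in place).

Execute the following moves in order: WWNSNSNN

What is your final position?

Answer: Final position: (x=0, y=9)

Derivation:
Start: (x=0, y=11)
  W (west): blocked, stay at (x=0, y=11)
  W (west): blocked, stay at (x=0, y=11)
  N (north): (x=0, y=11) -> (x=0, y=10)
  S (south): (x=0, y=10) -> (x=0, y=11)
  N (north): (x=0, y=11) -> (x=0, y=10)
  S (south): (x=0, y=10) -> (x=0, y=11)
  N (north): (x=0, y=11) -> (x=0, y=10)
  N (north): (x=0, y=10) -> (x=0, y=9)
Final: (x=0, y=9)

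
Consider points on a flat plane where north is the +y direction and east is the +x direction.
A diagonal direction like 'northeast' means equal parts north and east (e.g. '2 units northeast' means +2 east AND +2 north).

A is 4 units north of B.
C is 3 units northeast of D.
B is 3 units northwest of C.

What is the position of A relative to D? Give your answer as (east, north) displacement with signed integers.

Place D at the origin (east=0, north=0).
  C is 3 units northeast of D: delta (east=+3, north=+3); C at (east=3, north=3).
  B is 3 units northwest of C: delta (east=-3, north=+3); B at (east=0, north=6).
  A is 4 units north of B: delta (east=+0, north=+4); A at (east=0, north=10).
Therefore A relative to D: (east=0, north=10).

Answer: A is at (east=0, north=10) relative to D.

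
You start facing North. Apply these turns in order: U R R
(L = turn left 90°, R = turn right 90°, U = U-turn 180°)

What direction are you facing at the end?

Answer: Final heading: North

Derivation:
Start: North
  U (U-turn (180°)) -> South
  R (right (90° clockwise)) -> West
  R (right (90° clockwise)) -> North
Final: North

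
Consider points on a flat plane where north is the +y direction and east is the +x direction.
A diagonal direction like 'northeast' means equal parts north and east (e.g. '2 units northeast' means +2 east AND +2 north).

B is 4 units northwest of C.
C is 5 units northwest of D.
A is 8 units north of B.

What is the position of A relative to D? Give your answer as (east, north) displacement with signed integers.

Answer: A is at (east=-9, north=17) relative to D.

Derivation:
Place D at the origin (east=0, north=0).
  C is 5 units northwest of D: delta (east=-5, north=+5); C at (east=-5, north=5).
  B is 4 units northwest of C: delta (east=-4, north=+4); B at (east=-9, north=9).
  A is 8 units north of B: delta (east=+0, north=+8); A at (east=-9, north=17).
Therefore A relative to D: (east=-9, north=17).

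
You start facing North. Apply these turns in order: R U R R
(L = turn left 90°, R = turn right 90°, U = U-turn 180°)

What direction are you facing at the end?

Start: North
  R (right (90° clockwise)) -> East
  U (U-turn (180°)) -> West
  R (right (90° clockwise)) -> North
  R (right (90° clockwise)) -> East
Final: East

Answer: Final heading: East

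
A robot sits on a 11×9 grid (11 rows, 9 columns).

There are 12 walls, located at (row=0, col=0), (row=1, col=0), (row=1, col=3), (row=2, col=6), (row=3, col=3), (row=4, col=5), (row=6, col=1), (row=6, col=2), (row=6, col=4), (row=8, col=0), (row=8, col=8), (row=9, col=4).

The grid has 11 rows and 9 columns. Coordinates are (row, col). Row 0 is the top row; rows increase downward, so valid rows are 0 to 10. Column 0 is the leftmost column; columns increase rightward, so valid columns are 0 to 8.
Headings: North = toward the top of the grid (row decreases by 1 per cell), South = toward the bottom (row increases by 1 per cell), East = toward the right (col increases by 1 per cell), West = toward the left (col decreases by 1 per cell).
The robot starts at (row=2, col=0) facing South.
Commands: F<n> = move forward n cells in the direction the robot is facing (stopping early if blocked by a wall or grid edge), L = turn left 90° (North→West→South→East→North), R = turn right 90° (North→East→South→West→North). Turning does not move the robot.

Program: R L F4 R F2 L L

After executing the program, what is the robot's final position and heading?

Start: (row=2, col=0), facing South
  R: turn right, now facing West
  L: turn left, now facing South
  F4: move forward 4, now at (row=6, col=0)
  R: turn right, now facing West
  F2: move forward 0/2 (blocked), now at (row=6, col=0)
  L: turn left, now facing South
  L: turn left, now facing East
Final: (row=6, col=0), facing East

Answer: Final position: (row=6, col=0), facing East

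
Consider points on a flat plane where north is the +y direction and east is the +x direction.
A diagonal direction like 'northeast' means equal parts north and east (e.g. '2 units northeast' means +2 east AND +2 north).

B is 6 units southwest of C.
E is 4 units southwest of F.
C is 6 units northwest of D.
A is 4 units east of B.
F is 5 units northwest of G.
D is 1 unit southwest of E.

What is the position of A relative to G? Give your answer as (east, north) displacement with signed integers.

Place G at the origin (east=0, north=0).
  F is 5 units northwest of G: delta (east=-5, north=+5); F at (east=-5, north=5).
  E is 4 units southwest of F: delta (east=-4, north=-4); E at (east=-9, north=1).
  D is 1 unit southwest of E: delta (east=-1, north=-1); D at (east=-10, north=0).
  C is 6 units northwest of D: delta (east=-6, north=+6); C at (east=-16, north=6).
  B is 6 units southwest of C: delta (east=-6, north=-6); B at (east=-22, north=0).
  A is 4 units east of B: delta (east=+4, north=+0); A at (east=-18, north=0).
Therefore A relative to G: (east=-18, north=0).

Answer: A is at (east=-18, north=0) relative to G.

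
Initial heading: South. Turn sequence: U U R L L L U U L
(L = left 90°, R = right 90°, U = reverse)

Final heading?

Answer: Final heading: West

Derivation:
Start: South
  U (U-turn (180°)) -> North
  U (U-turn (180°)) -> South
  R (right (90° clockwise)) -> West
  L (left (90° counter-clockwise)) -> South
  L (left (90° counter-clockwise)) -> East
  L (left (90° counter-clockwise)) -> North
  U (U-turn (180°)) -> South
  U (U-turn (180°)) -> North
  L (left (90° counter-clockwise)) -> West
Final: West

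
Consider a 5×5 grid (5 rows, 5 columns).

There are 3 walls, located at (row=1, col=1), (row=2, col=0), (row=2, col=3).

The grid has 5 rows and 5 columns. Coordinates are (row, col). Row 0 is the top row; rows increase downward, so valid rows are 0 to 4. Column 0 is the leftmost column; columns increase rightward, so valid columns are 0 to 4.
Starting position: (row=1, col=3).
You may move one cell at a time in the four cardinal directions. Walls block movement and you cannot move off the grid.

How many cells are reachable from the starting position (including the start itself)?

BFS flood-fill from (row=1, col=3):
  Distance 0: (row=1, col=3)
  Distance 1: (row=0, col=3), (row=1, col=2), (row=1, col=4)
  Distance 2: (row=0, col=2), (row=0, col=4), (row=2, col=2), (row=2, col=4)
  Distance 3: (row=0, col=1), (row=2, col=1), (row=3, col=2), (row=3, col=4)
  Distance 4: (row=0, col=0), (row=3, col=1), (row=3, col=3), (row=4, col=2), (row=4, col=4)
  Distance 5: (row=1, col=0), (row=3, col=0), (row=4, col=1), (row=4, col=3)
  Distance 6: (row=4, col=0)
Total reachable: 22 (grid has 22 open cells total)

Answer: Reachable cells: 22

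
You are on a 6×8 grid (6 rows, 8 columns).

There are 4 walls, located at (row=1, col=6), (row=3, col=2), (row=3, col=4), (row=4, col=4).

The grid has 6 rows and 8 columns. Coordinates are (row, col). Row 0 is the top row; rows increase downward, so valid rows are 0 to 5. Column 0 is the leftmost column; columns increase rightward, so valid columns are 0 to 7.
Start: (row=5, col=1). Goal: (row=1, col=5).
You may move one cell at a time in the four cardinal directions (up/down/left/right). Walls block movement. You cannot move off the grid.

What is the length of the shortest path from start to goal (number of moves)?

Answer: Shortest path length: 8

Derivation:
BFS from (row=5, col=1) until reaching (row=1, col=5):
  Distance 0: (row=5, col=1)
  Distance 1: (row=4, col=1), (row=5, col=0), (row=5, col=2)
  Distance 2: (row=3, col=1), (row=4, col=0), (row=4, col=2), (row=5, col=3)
  Distance 3: (row=2, col=1), (row=3, col=0), (row=4, col=3), (row=5, col=4)
  Distance 4: (row=1, col=1), (row=2, col=0), (row=2, col=2), (row=3, col=3), (row=5, col=5)
  Distance 5: (row=0, col=1), (row=1, col=0), (row=1, col=2), (row=2, col=3), (row=4, col=5), (row=5, col=6)
  Distance 6: (row=0, col=0), (row=0, col=2), (row=1, col=3), (row=2, col=4), (row=3, col=5), (row=4, col=6), (row=5, col=7)
  Distance 7: (row=0, col=3), (row=1, col=4), (row=2, col=5), (row=3, col=6), (row=4, col=7)
  Distance 8: (row=0, col=4), (row=1, col=5), (row=2, col=6), (row=3, col=7)  <- goal reached here
One shortest path (8 moves): (row=5, col=1) -> (row=5, col=2) -> (row=5, col=3) -> (row=5, col=4) -> (row=5, col=5) -> (row=4, col=5) -> (row=3, col=5) -> (row=2, col=5) -> (row=1, col=5)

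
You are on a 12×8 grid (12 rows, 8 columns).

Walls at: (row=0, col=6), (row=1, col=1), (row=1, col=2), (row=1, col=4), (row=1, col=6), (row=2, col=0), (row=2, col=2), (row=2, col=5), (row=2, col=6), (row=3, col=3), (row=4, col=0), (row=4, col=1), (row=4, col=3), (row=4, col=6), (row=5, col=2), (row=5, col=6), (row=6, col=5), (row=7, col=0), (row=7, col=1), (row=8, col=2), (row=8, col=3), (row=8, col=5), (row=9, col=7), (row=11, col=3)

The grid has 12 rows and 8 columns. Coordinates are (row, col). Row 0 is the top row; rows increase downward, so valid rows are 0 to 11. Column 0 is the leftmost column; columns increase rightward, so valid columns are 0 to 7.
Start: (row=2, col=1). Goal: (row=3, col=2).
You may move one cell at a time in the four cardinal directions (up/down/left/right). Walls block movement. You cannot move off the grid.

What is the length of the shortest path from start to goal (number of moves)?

BFS from (row=2, col=1) until reaching (row=3, col=2):
  Distance 0: (row=2, col=1)
  Distance 1: (row=3, col=1)
  Distance 2: (row=3, col=0), (row=3, col=2)  <- goal reached here
One shortest path (2 moves): (row=2, col=1) -> (row=3, col=1) -> (row=3, col=2)

Answer: Shortest path length: 2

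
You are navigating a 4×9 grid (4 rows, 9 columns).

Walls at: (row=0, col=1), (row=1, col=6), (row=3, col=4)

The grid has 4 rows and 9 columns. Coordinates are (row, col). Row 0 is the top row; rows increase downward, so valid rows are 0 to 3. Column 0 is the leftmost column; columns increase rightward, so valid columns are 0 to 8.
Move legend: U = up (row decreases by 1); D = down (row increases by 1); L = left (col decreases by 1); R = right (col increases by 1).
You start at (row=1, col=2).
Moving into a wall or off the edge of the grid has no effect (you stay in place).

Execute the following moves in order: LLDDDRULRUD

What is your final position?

Start: (row=1, col=2)
  L (left): (row=1, col=2) -> (row=1, col=1)
  L (left): (row=1, col=1) -> (row=1, col=0)
  D (down): (row=1, col=0) -> (row=2, col=0)
  D (down): (row=2, col=0) -> (row=3, col=0)
  D (down): blocked, stay at (row=3, col=0)
  R (right): (row=3, col=0) -> (row=3, col=1)
  U (up): (row=3, col=1) -> (row=2, col=1)
  L (left): (row=2, col=1) -> (row=2, col=0)
  R (right): (row=2, col=0) -> (row=2, col=1)
  U (up): (row=2, col=1) -> (row=1, col=1)
  D (down): (row=1, col=1) -> (row=2, col=1)
Final: (row=2, col=1)

Answer: Final position: (row=2, col=1)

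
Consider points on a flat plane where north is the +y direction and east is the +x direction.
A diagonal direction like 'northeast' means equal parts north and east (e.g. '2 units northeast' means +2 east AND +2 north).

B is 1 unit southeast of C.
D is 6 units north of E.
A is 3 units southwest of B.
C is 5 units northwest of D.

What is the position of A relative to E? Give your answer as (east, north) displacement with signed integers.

Answer: A is at (east=-7, north=7) relative to E.

Derivation:
Place E at the origin (east=0, north=0).
  D is 6 units north of E: delta (east=+0, north=+6); D at (east=0, north=6).
  C is 5 units northwest of D: delta (east=-5, north=+5); C at (east=-5, north=11).
  B is 1 unit southeast of C: delta (east=+1, north=-1); B at (east=-4, north=10).
  A is 3 units southwest of B: delta (east=-3, north=-3); A at (east=-7, north=7).
Therefore A relative to E: (east=-7, north=7).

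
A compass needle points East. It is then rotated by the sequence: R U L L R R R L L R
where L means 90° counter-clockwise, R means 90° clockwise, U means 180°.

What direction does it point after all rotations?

Answer: Final heading: North

Derivation:
Start: East
  R (right (90° clockwise)) -> South
  U (U-turn (180°)) -> North
  L (left (90° counter-clockwise)) -> West
  L (left (90° counter-clockwise)) -> South
  R (right (90° clockwise)) -> West
  R (right (90° clockwise)) -> North
  R (right (90° clockwise)) -> East
  L (left (90° counter-clockwise)) -> North
  L (left (90° counter-clockwise)) -> West
  R (right (90° clockwise)) -> North
Final: North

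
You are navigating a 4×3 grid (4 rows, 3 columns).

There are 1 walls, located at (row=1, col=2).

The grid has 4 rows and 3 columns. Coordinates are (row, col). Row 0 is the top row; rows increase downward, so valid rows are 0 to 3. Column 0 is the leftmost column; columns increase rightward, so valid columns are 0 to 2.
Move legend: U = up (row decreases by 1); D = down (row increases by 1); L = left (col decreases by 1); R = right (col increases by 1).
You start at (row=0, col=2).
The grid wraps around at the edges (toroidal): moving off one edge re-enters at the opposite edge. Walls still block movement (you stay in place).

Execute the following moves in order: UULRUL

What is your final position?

Answer: Final position: (row=2, col=1)

Derivation:
Start: (row=0, col=2)
  U (up): (row=0, col=2) -> (row=3, col=2)
  U (up): (row=3, col=2) -> (row=2, col=2)
  L (left): (row=2, col=2) -> (row=2, col=1)
  R (right): (row=2, col=1) -> (row=2, col=2)
  U (up): blocked, stay at (row=2, col=2)
  L (left): (row=2, col=2) -> (row=2, col=1)
Final: (row=2, col=1)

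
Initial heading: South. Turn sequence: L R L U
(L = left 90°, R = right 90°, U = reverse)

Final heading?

Start: South
  L (left (90° counter-clockwise)) -> East
  R (right (90° clockwise)) -> South
  L (left (90° counter-clockwise)) -> East
  U (U-turn (180°)) -> West
Final: West

Answer: Final heading: West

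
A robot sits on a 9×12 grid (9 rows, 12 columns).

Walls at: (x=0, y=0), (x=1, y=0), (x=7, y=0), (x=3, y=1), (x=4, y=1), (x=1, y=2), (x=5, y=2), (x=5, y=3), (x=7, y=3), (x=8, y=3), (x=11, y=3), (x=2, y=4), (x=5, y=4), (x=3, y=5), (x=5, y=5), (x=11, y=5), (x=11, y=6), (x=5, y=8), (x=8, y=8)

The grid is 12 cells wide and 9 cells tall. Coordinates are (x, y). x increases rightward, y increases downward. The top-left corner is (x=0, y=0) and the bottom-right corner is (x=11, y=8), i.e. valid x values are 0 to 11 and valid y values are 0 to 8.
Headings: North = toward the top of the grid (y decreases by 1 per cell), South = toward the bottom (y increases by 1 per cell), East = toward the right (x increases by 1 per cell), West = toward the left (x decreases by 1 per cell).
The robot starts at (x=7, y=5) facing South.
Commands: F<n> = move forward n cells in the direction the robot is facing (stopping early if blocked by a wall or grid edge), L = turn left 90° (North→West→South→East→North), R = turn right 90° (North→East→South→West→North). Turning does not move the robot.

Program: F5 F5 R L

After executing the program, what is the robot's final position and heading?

Answer: Final position: (x=7, y=8), facing South

Derivation:
Start: (x=7, y=5), facing South
  F5: move forward 3/5 (blocked), now at (x=7, y=8)
  F5: move forward 0/5 (blocked), now at (x=7, y=8)
  R: turn right, now facing West
  L: turn left, now facing South
Final: (x=7, y=8), facing South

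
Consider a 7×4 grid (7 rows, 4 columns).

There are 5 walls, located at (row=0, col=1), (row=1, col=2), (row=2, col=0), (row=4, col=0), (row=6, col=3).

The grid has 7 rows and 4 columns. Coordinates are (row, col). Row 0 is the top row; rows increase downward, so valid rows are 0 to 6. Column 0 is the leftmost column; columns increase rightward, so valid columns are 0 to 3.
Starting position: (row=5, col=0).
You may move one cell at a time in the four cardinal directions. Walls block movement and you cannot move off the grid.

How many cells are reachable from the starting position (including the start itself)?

Answer: Reachable cells: 23

Derivation:
BFS flood-fill from (row=5, col=0):
  Distance 0: (row=5, col=0)
  Distance 1: (row=5, col=1), (row=6, col=0)
  Distance 2: (row=4, col=1), (row=5, col=2), (row=6, col=1)
  Distance 3: (row=3, col=1), (row=4, col=2), (row=5, col=3), (row=6, col=2)
  Distance 4: (row=2, col=1), (row=3, col=0), (row=3, col=2), (row=4, col=3)
  Distance 5: (row=1, col=1), (row=2, col=2), (row=3, col=3)
  Distance 6: (row=1, col=0), (row=2, col=3)
  Distance 7: (row=0, col=0), (row=1, col=3)
  Distance 8: (row=0, col=3)
  Distance 9: (row=0, col=2)
Total reachable: 23 (grid has 23 open cells total)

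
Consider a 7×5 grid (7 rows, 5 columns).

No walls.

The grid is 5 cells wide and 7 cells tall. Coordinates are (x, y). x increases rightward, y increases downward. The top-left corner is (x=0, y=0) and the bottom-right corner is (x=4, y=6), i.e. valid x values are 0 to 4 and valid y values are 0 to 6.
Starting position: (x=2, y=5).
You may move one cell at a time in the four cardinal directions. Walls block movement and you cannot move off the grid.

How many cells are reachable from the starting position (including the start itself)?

Answer: Reachable cells: 35

Derivation:
BFS flood-fill from (x=2, y=5):
  Distance 0: (x=2, y=5)
  Distance 1: (x=2, y=4), (x=1, y=5), (x=3, y=5), (x=2, y=6)
  Distance 2: (x=2, y=3), (x=1, y=4), (x=3, y=4), (x=0, y=5), (x=4, y=5), (x=1, y=6), (x=3, y=6)
  Distance 3: (x=2, y=2), (x=1, y=3), (x=3, y=3), (x=0, y=4), (x=4, y=4), (x=0, y=6), (x=4, y=6)
  Distance 4: (x=2, y=1), (x=1, y=2), (x=3, y=2), (x=0, y=3), (x=4, y=3)
  Distance 5: (x=2, y=0), (x=1, y=1), (x=3, y=1), (x=0, y=2), (x=4, y=2)
  Distance 6: (x=1, y=0), (x=3, y=0), (x=0, y=1), (x=4, y=1)
  Distance 7: (x=0, y=0), (x=4, y=0)
Total reachable: 35 (grid has 35 open cells total)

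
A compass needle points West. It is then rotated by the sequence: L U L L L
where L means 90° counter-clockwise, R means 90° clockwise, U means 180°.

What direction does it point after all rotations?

Start: West
  L (left (90° counter-clockwise)) -> South
  U (U-turn (180°)) -> North
  L (left (90° counter-clockwise)) -> West
  L (left (90° counter-clockwise)) -> South
  L (left (90° counter-clockwise)) -> East
Final: East

Answer: Final heading: East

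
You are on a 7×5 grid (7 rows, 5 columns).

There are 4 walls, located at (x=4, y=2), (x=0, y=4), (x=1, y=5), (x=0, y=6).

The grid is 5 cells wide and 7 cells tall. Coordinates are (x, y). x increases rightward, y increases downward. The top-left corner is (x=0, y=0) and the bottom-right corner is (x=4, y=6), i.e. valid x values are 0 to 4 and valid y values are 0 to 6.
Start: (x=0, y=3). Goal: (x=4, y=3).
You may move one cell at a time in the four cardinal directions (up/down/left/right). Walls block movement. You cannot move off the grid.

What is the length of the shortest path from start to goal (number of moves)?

BFS from (x=0, y=3) until reaching (x=4, y=3):
  Distance 0: (x=0, y=3)
  Distance 1: (x=0, y=2), (x=1, y=3)
  Distance 2: (x=0, y=1), (x=1, y=2), (x=2, y=3), (x=1, y=4)
  Distance 3: (x=0, y=0), (x=1, y=1), (x=2, y=2), (x=3, y=3), (x=2, y=4)
  Distance 4: (x=1, y=0), (x=2, y=1), (x=3, y=2), (x=4, y=3), (x=3, y=4), (x=2, y=5)  <- goal reached here
One shortest path (4 moves): (x=0, y=3) -> (x=1, y=3) -> (x=2, y=3) -> (x=3, y=3) -> (x=4, y=3)

Answer: Shortest path length: 4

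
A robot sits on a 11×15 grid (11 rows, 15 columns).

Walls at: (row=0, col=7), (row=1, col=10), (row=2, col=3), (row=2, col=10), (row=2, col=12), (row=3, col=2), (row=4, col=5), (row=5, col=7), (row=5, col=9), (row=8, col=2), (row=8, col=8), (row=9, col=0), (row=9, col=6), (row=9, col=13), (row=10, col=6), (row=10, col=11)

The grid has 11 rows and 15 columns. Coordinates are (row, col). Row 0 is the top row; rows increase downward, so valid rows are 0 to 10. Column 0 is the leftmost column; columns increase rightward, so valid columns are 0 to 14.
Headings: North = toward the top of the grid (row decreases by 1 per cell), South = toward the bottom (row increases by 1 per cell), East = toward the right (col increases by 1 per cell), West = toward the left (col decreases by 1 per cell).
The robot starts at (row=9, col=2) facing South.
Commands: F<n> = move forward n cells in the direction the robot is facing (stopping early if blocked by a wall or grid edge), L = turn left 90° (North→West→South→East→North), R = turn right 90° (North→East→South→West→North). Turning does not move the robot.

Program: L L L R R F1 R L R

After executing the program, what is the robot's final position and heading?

Start: (row=9, col=2), facing South
  L: turn left, now facing East
  L: turn left, now facing North
  L: turn left, now facing West
  R: turn right, now facing North
  R: turn right, now facing East
  F1: move forward 1, now at (row=9, col=3)
  R: turn right, now facing South
  L: turn left, now facing East
  R: turn right, now facing South
Final: (row=9, col=3), facing South

Answer: Final position: (row=9, col=3), facing South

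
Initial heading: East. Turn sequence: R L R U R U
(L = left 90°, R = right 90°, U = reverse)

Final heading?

Answer: Final heading: West

Derivation:
Start: East
  R (right (90° clockwise)) -> South
  L (left (90° counter-clockwise)) -> East
  R (right (90° clockwise)) -> South
  U (U-turn (180°)) -> North
  R (right (90° clockwise)) -> East
  U (U-turn (180°)) -> West
Final: West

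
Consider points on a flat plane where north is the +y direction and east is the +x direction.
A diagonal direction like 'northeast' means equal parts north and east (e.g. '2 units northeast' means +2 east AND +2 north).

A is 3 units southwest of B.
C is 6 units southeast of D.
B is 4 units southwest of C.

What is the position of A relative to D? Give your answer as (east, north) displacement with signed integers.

Place D at the origin (east=0, north=0).
  C is 6 units southeast of D: delta (east=+6, north=-6); C at (east=6, north=-6).
  B is 4 units southwest of C: delta (east=-4, north=-4); B at (east=2, north=-10).
  A is 3 units southwest of B: delta (east=-3, north=-3); A at (east=-1, north=-13).
Therefore A relative to D: (east=-1, north=-13).

Answer: A is at (east=-1, north=-13) relative to D.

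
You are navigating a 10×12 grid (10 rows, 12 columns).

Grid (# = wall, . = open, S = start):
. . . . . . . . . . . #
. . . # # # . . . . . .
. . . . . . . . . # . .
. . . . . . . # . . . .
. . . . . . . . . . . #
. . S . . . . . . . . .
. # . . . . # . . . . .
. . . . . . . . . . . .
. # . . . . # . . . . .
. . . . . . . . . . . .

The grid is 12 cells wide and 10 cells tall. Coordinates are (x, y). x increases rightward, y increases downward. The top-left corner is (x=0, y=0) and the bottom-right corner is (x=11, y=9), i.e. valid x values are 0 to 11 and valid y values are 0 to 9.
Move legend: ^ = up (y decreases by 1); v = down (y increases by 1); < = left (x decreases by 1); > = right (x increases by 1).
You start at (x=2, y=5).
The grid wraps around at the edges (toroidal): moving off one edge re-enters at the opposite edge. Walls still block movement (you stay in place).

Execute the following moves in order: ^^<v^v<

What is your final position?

Answer: Final position: (x=0, y=4)

Derivation:
Start: (x=2, y=5)
  ^ (up): (x=2, y=5) -> (x=2, y=4)
  ^ (up): (x=2, y=4) -> (x=2, y=3)
  < (left): (x=2, y=3) -> (x=1, y=3)
  v (down): (x=1, y=3) -> (x=1, y=4)
  ^ (up): (x=1, y=4) -> (x=1, y=3)
  v (down): (x=1, y=3) -> (x=1, y=4)
  < (left): (x=1, y=4) -> (x=0, y=4)
Final: (x=0, y=4)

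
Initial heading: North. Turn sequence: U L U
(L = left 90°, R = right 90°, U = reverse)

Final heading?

Answer: Final heading: West

Derivation:
Start: North
  U (U-turn (180°)) -> South
  L (left (90° counter-clockwise)) -> East
  U (U-turn (180°)) -> West
Final: West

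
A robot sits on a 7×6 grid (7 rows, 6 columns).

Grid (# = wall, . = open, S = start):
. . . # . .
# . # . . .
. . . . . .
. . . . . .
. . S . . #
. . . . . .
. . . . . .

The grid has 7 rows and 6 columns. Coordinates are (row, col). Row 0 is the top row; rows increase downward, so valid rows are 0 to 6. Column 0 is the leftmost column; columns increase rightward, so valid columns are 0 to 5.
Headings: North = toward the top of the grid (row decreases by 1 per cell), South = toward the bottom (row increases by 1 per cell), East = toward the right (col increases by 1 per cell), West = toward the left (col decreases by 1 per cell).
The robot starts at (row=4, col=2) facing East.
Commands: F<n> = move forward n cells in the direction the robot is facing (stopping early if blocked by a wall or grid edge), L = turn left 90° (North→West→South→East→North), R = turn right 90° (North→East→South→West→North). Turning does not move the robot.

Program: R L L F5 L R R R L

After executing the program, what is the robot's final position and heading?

Answer: Final position: (row=2, col=2), facing East

Derivation:
Start: (row=4, col=2), facing East
  R: turn right, now facing South
  L: turn left, now facing East
  L: turn left, now facing North
  F5: move forward 2/5 (blocked), now at (row=2, col=2)
  L: turn left, now facing West
  R: turn right, now facing North
  R: turn right, now facing East
  R: turn right, now facing South
  L: turn left, now facing East
Final: (row=2, col=2), facing East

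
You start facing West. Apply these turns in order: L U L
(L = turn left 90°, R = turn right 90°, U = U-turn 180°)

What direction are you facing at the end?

Answer: Final heading: West

Derivation:
Start: West
  L (left (90° counter-clockwise)) -> South
  U (U-turn (180°)) -> North
  L (left (90° counter-clockwise)) -> West
Final: West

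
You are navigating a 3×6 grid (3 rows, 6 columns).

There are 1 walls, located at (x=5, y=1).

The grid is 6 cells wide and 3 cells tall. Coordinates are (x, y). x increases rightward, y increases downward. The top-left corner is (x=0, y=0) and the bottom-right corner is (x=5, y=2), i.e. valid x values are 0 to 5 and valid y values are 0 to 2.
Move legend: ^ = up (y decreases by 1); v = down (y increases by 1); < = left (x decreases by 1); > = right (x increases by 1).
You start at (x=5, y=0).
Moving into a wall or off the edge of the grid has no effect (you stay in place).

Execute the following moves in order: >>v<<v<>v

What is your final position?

Answer: Final position: (x=3, y=2)

Derivation:
Start: (x=5, y=0)
  > (right): blocked, stay at (x=5, y=0)
  > (right): blocked, stay at (x=5, y=0)
  v (down): blocked, stay at (x=5, y=0)
  < (left): (x=5, y=0) -> (x=4, y=0)
  < (left): (x=4, y=0) -> (x=3, y=0)
  v (down): (x=3, y=0) -> (x=3, y=1)
  < (left): (x=3, y=1) -> (x=2, y=1)
  > (right): (x=2, y=1) -> (x=3, y=1)
  v (down): (x=3, y=1) -> (x=3, y=2)
Final: (x=3, y=2)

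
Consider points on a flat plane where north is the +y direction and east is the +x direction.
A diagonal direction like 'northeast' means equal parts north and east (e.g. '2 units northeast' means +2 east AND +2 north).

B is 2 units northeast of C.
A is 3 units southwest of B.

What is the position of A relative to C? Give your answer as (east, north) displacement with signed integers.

Answer: A is at (east=-1, north=-1) relative to C.

Derivation:
Place C at the origin (east=0, north=0).
  B is 2 units northeast of C: delta (east=+2, north=+2); B at (east=2, north=2).
  A is 3 units southwest of B: delta (east=-3, north=-3); A at (east=-1, north=-1).
Therefore A relative to C: (east=-1, north=-1).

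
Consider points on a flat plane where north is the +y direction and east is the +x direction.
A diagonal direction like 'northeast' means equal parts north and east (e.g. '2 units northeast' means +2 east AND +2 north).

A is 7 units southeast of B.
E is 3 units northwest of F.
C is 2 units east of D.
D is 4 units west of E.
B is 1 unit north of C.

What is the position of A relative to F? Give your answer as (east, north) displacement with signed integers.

Answer: A is at (east=2, north=-3) relative to F.

Derivation:
Place F at the origin (east=0, north=0).
  E is 3 units northwest of F: delta (east=-3, north=+3); E at (east=-3, north=3).
  D is 4 units west of E: delta (east=-4, north=+0); D at (east=-7, north=3).
  C is 2 units east of D: delta (east=+2, north=+0); C at (east=-5, north=3).
  B is 1 unit north of C: delta (east=+0, north=+1); B at (east=-5, north=4).
  A is 7 units southeast of B: delta (east=+7, north=-7); A at (east=2, north=-3).
Therefore A relative to F: (east=2, north=-3).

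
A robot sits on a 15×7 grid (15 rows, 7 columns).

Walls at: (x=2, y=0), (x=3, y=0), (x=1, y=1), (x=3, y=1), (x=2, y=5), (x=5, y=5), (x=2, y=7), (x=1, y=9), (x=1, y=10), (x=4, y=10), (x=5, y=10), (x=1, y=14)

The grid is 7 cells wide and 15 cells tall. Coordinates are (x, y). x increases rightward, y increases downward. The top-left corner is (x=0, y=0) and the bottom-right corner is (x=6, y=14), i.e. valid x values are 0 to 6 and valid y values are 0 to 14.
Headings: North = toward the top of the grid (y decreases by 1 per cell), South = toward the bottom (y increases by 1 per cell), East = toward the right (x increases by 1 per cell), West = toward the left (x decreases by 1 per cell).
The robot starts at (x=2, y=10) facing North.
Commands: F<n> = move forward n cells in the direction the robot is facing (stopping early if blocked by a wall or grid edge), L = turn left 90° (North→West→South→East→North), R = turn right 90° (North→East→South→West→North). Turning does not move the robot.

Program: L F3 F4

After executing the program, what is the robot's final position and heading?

Answer: Final position: (x=2, y=10), facing West

Derivation:
Start: (x=2, y=10), facing North
  L: turn left, now facing West
  F3: move forward 0/3 (blocked), now at (x=2, y=10)
  F4: move forward 0/4 (blocked), now at (x=2, y=10)
Final: (x=2, y=10), facing West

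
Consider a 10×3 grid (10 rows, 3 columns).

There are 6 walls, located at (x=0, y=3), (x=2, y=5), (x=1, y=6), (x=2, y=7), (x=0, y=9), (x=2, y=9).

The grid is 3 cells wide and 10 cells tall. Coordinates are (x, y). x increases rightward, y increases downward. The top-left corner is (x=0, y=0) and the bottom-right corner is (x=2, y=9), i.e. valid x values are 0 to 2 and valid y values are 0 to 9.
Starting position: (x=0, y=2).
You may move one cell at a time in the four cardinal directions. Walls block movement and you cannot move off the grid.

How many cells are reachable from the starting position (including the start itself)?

BFS flood-fill from (x=0, y=2):
  Distance 0: (x=0, y=2)
  Distance 1: (x=0, y=1), (x=1, y=2)
  Distance 2: (x=0, y=0), (x=1, y=1), (x=2, y=2), (x=1, y=3)
  Distance 3: (x=1, y=0), (x=2, y=1), (x=2, y=3), (x=1, y=4)
  Distance 4: (x=2, y=0), (x=0, y=4), (x=2, y=4), (x=1, y=5)
  Distance 5: (x=0, y=5)
  Distance 6: (x=0, y=6)
  Distance 7: (x=0, y=7)
  Distance 8: (x=1, y=7), (x=0, y=8)
  Distance 9: (x=1, y=8)
  Distance 10: (x=2, y=8), (x=1, y=9)
Total reachable: 23 (grid has 24 open cells total)

Answer: Reachable cells: 23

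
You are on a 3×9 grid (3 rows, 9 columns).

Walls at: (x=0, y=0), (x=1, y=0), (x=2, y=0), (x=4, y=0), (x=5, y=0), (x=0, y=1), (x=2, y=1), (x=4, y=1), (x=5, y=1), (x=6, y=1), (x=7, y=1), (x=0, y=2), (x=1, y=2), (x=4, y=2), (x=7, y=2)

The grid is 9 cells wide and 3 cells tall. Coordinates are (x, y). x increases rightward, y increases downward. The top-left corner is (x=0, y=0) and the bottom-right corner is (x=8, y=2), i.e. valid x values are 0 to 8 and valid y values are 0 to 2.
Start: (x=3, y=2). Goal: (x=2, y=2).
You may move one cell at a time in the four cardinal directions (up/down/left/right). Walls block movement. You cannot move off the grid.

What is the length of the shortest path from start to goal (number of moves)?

BFS from (x=3, y=2) until reaching (x=2, y=2):
  Distance 0: (x=3, y=2)
  Distance 1: (x=3, y=1), (x=2, y=2)  <- goal reached here
One shortest path (1 moves): (x=3, y=2) -> (x=2, y=2)

Answer: Shortest path length: 1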